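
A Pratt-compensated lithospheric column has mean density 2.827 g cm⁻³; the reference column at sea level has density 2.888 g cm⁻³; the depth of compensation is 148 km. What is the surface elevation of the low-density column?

ρ_ref D = ρ (D + h) → h = D (ρ_ref − ρ)/ρ.
h = 148 km × (2.888 − 2.827)/2.827 = 3.19 km.

3.19 km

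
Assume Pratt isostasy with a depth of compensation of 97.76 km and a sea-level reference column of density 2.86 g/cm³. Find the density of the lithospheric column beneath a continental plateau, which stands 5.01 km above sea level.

Pratt balance: ρ_ref D = ρ (D + h).
ρ = ρ_ref D/(D + h) = 2.86 × 97.76 km/(97.76 km + 5.01 km) = 2.72 g/cm³.

2.72 g/cm³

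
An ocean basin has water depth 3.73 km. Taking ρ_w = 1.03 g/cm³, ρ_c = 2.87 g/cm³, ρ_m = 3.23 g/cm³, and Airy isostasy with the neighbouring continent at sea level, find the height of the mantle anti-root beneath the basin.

19.1 km

Isostatic balance requires: replacing crust with seawater at the top is compensated by replacing crust with mantle at the base: d (ρ_c − ρ_w) = a (ρ_m − ρ_c).
a = d (ρ_c − ρ_w)/(ρ_m − ρ_c) = 3.73 km × 1.84/0.36 = 19.1 km.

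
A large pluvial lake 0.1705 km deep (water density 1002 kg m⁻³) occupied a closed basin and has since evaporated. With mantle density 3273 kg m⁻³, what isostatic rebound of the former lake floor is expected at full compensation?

u = d ρ_w/ρ_m = 0.1705 km × 1002/3273 = 0.0522 km.

0.0522 km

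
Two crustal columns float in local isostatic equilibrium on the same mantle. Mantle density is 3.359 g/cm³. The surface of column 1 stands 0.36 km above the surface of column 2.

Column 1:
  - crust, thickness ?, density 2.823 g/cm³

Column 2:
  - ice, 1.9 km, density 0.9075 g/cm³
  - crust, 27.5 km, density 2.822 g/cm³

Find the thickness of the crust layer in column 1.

Take the compensation level at the base of the deeper column (depth z_c below the surface of column 1) and equate Σ ρ_i t_i down to z_c; mantle fills any gap and the z_c terms cancel.
Column 1: x×2.823 + (z_c − 0 − x)×3.359
Column 2: 0.36×0 + 1.9×0.9075 + 27.5×2.822 + (z_c − 0.36 − 29.4)×3.359
The z_c×3.359 term appears on both sides and cancels. Collect the known terms of each column as K = Σ(ρt)_known − 3.359 × (depth of known layers): K_1 = 0 − 3.359×0 = 0; K_2 = 79.32925 − 3.359×(0.36 + 29.4) = −20.63459.
Balance: K_1 − x×(3.359 − 2.823) = K_2, so x = (K_1 − K_2)/(3.359 − 2.823) = 20.6346/0.536 = 38.5 km.

38.5 km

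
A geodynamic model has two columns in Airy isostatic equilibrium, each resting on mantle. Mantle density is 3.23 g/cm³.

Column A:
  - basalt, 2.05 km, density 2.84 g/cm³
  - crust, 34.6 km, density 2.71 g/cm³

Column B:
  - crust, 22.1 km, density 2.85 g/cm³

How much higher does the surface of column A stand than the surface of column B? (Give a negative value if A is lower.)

3.22 km

For any compensation level in the mantle, the mantle terms cancel and isostasy reduces to e = (Σt_A − Σt_B) − (Σ(ρt)_A − Σ(ρt)_B) / ρ_m.
Σt_A = 36.65 km; Σt_B = 22.1 km; Σ(ρt)_A = 99.588; Σ(ρt)_B = 62.985 (in km·g/cm³).
e = (36.65 − 22.1) − (99.588 − 62.985) / 3.23 = 3.22 km.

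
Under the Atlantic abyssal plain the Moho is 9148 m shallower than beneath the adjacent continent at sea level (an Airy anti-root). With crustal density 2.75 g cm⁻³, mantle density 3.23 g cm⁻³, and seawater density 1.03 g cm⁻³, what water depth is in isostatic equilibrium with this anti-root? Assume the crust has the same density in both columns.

2550 m

Replacing a thickness d of crust by seawater at the top must be balanced by replacing crust with mantle at the base: d (ρ_c − ρ_w) = a (ρ_m − ρ_c).
d = a (ρ_m − ρ_c)/(ρ_c − ρ_w) = 9148 m × 0.48/1.72 = 2550 m.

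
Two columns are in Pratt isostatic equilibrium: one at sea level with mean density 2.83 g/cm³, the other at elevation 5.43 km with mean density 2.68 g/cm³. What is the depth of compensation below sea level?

ρ_ref D = ρ (D + h) → D (ρ_ref − ρ) = ρ h.
D = ρ h/(ρ_ref − ρ) = 2.68 × 5.43 km/(2.83 − 2.68) = 97 km.

97 km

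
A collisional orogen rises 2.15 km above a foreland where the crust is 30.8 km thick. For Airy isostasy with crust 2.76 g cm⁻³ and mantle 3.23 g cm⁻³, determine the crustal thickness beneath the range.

Root depth r = h ρ_c / (ρ_m − ρ_c) = 2.15 km × 2.76 / 0.47 = 12.63 km.
Total thickness = T + h + r = 30.8 km + 2.15 km + 12.63 km = 45.6 km.

45.6 km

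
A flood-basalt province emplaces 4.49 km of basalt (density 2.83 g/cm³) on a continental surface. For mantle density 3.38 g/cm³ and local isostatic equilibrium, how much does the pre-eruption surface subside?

Subaerial loading: s = t ρ_load / ρ_m.
s = 4.49 km × 2.83/3.38 = 3.76 km.

3.76 km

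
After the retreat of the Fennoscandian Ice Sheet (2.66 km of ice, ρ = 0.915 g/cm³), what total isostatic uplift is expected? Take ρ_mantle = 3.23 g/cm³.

Removing the load lets mantle flow back in; uplift u satisfies ρ_ice t = ρ_m u.
u = t ρ_ice/ρ_m = 2.66 km × 0.915/3.23 = 0.754 km.

0.754 km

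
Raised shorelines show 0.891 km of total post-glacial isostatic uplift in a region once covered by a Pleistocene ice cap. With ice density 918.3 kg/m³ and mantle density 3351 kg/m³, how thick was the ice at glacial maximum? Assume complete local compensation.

3.25 km

u = t ρ_ice/ρ_m → t = u ρ_m/ρ_ice = 0.891 km × 3351/918.3 = 3.25 km.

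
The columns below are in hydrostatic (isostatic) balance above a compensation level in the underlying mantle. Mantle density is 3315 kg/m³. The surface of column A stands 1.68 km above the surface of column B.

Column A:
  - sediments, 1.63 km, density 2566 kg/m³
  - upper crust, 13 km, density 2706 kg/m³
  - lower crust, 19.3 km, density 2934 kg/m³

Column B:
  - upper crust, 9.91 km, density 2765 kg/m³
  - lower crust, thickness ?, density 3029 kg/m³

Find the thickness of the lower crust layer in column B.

19.1 km

Take the compensation level at the base of the deeper column (depth z_c below the surface of column A) and equate Σ ρ_i t_i down to z_c; mantle fills any gap and the z_c terms cancel.
Column A: 1.63×2566 + 13×2706 + 19.3×2934 + (z_c − 33.93)×3315
Column B: 1.68×0 + 9.91×2765 + x×3029 + (z_c − 1.68 − 9.91 − x)×3315
The z_c×3315 term appears on both sides and cancels. Collect the known terms of each column as K = Σ(ρt)_known − 3315 × (depth of known layers): K_A = 95986.78 − 3315×33.93 = −16491.17; K_B = 27401.15 − 3315×(1.68 + 9.91) = −11019.7.
Balance: K_A = K_B − x×(3315 − 3029), so x = (K_B − K_A)/(3315 − 3029) = 5471.47/286 = 19.1 km.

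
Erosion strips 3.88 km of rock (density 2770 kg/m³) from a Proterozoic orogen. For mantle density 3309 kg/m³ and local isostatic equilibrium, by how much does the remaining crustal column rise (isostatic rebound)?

3.25 km

Unloading: uplift u = e ρ_c/ρ_m = 3.88 km × 2770/3309 = 3.25 km.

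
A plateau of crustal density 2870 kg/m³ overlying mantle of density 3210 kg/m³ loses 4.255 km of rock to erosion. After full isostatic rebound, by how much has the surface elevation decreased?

Rebound u = e ρ_c/ρ_m = 4.255 km × 2870/3210 = 3.804 km.
Net surface drop = e − u = 4.255 km − 3.804 km = e (ρ_m − ρ_c)/ρ_m = 0.451 km.

0.451 km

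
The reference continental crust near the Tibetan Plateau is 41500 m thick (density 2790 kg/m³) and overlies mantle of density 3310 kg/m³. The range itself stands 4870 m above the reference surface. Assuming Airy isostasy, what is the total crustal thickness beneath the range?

Root depth r = h ρ_c / (ρ_m − ρ_c) = 4870 m × 2790 / 520 = 26130 m.
Total thickness = T + h + r = 41500 m + 4870 m + 26130 m = 72500 m.

72500 m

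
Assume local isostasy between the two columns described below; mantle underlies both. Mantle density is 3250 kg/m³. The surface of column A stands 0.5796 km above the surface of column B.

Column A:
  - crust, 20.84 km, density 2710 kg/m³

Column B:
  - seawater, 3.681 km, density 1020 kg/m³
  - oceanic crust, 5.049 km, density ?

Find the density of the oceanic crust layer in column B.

Take the compensation level at the base of the deeper column (depth z_c below the surface of column A) and equate Σ ρ_i t_i down to z_c; mantle fills any gap and the z_c terms cancel.
Column A: 20.84×2710 + (z_c − 20.84)×3250
Column B: 0.5796×0 + 3.681×1020 + 5.049×ρ + (z_c − 0.5796 − 8.73)×3250
The z_c×3250 term appears on both sides and cancels. Collect the known terms of each column as K = Σ(ρt)_known − 3250 × (depth of known layers): K_A = 56476.4 − 3250×20.84 = −11253.6; K_B = 3754.62 − 3250×(0.5796 + 8.73) = −26501.58.
Balance: K_A = K_B + 5.049×ρ, so ρ = (K_A − K_B)/5.049 = 15248/5.049 = 3020 kg/m³.

3020 kg/m³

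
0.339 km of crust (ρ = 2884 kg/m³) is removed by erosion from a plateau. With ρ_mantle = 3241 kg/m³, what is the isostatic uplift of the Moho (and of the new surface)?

Unloading: uplift u = e ρ_c/ρ_m = 0.339 km × 2884/3241 = 0.302 km.

0.302 km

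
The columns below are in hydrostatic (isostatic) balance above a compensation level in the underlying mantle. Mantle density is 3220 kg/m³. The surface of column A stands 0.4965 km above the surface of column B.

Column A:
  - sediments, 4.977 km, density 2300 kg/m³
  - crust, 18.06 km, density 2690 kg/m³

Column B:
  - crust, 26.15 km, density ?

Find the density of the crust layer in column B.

2740 kg/m³

Take the compensation level at the base of the deeper column (depth z_c below the surface of column A) and equate Σ ρ_i t_i down to z_c; mantle fills any gap and the z_c terms cancel.
Column A: 4.977×2300 + 18.06×2690 + (z_c − 23.037)×3220
Column B: 0.4965×0 + 26.15×ρ + (z_c − 0.4965 − 26.15)×3220
The z_c×3220 term appears on both sides and cancels. Collect the known terms of each column as K = Σ(ρt)_known − 3220 × (depth of known layers): K_A = 60028.5 − 3220×23.037 = −14150.64; K_B = 0 − 3220×(0.4965 + 26.15) = −85801.73.
Balance: K_A = K_B + 26.15×ρ, so ρ = (K_A − K_B)/26.15 = 71651.1/26.15 = 2740 kg/m³.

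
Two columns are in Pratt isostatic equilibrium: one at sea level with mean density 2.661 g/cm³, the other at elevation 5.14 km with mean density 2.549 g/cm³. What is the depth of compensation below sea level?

117 km

ρ_ref D = ρ (D + h) → D (ρ_ref − ρ) = ρ h.
D = ρ h/(ρ_ref − ρ) = 2.549 × 5.14 km/(2.661 − 2.549) = 117 km.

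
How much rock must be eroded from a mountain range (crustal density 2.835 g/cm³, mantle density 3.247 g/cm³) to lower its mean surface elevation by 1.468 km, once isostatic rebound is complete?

11.6 km

Net drop Δ = e − u = e − e ρ_c/ρ_m = e (ρ_m − ρ_c)/ρ_m.
e = Δ ρ_m/(ρ_m − ρ_c) = 1.468 km × 3.247/0.412 = 11.6 km.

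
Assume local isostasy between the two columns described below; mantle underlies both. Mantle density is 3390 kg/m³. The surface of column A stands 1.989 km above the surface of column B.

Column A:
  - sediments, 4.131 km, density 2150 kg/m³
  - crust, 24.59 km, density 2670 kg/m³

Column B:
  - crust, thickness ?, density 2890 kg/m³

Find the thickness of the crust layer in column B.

Take the compensation level at the base of the deeper column (depth z_c below the surface of column A) and equate Σ ρ_i t_i down to z_c; mantle fills any gap and the z_c terms cancel.
Column A: 4.131×2150 + 24.59×2670 + (z_c − 28.721)×3390
Column B: 1.989×0 + x×2890 + (z_c − 1.989 − 0 − x)×3390
The z_c×3390 term appears on both sides and cancels. Collect the known terms of each column as K = Σ(ρt)_known − 3390 × (depth of known layers): K_A = 74536.95 − 3390×28.721 = −22827.24; K_B = 0 − 3390×(1.989 + 0) = −6742.71.
Balance: K_A = K_B − x×(3390 − 2890), so x = (K_B − K_A)/(3390 − 2890) = 16084.5/500 = 32.2 km.

32.2 km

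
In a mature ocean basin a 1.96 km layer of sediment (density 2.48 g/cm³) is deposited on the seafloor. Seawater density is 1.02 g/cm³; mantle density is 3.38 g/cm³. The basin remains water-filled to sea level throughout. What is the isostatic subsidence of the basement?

Submarine loading: the sediment displaces seawater, and the subsidence is in turn flooded, so s (ρ_m − ρ_w) = t (ρ_sed − ρ_w).
s = 1.96 km × (2.48 − 1.02) / (3.38 − 1.02) = 1.21 km.

1.21 km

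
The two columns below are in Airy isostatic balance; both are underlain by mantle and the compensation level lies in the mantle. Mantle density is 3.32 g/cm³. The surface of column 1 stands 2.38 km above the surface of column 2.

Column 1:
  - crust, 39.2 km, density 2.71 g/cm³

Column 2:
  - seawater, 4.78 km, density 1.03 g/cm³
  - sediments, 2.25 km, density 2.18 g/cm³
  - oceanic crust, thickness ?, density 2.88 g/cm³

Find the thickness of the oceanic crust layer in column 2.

5.68 km

Take the compensation level at the base of the deeper column (depth z_c below the surface of column 1) and equate Σ ρ_i t_i down to z_c; mantle fills any gap and the z_c terms cancel.
Column 1: 39.2×2.71 + (z_c − 39.2)×3.32
Column 2: 2.38×0 + 4.78×1.03 + 2.25×2.18 + x×2.88 + (z_c − 2.38 − 7.03 − x)×3.32
The z_c×3.32 term appears on both sides and cancels. Collect the known terms of each column as K = Σ(ρt)_known − 3.32 × (depth of known layers): K_1 = 106.232 − 3.32×39.2 = −23.912; K_2 = 9.8284 − 3.32×(2.38 + 7.03) = −21.4128.
Balance: K_1 = K_2 − x×(3.32 − 2.88), so x = (K_2 − K_1)/(3.32 − 2.88) = 2.4992/0.44 = 5.68 km.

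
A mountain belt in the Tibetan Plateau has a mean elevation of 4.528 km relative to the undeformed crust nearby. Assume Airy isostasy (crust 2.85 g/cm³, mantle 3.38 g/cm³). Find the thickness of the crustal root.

Equating mass per unit area of the two columns: the weight of the topography is balanced by the buoyancy of the root, ρ_c h = (ρ_m − ρ_c) r.
r = h · ρ_c / (ρ_m − ρ_c) = 4.528 km × 2.85 / (3.38 − 2.85) = 24.3 km.

24.3 km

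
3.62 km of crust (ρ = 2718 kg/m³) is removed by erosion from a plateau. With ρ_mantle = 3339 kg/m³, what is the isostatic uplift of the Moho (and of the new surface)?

2.95 km

Unloading: uplift u = e ρ_c/ρ_m = 3.62 km × 2718/3339 = 2.95 km.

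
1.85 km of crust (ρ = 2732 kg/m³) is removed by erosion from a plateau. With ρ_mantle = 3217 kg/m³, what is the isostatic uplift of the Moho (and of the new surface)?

Unloading: uplift u = e ρ_c/ρ_m = 1.85 km × 2732/3217 = 1.57 km.

1.57 km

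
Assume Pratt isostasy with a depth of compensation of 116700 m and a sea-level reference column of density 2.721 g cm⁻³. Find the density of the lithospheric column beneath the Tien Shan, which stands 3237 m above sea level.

Pratt balance: ρ_ref D = ρ (D + h).
ρ = ρ_ref D/(D + h) = 2.721 × 116700 m/(116700 m + 3237 m) = 2.65 g cm⁻³.

2.65 g cm⁻³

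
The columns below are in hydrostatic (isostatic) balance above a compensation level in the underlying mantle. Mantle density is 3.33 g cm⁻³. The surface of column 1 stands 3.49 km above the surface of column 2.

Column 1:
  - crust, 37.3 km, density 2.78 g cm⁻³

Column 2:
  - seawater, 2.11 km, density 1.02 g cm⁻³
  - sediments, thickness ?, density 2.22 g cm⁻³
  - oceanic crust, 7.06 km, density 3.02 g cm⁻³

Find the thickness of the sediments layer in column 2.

1.65 km

Take the compensation level at the base of the deeper column (depth z_c below the surface of column 1) and equate Σ ρ_i t_i down to z_c; mantle fills any gap and the z_c terms cancel.
Column 1: 37.3×2.78 + (z_c − 37.3)×3.33
Column 2: 3.49×0 + 2.11×1.02 + x×2.22 + 7.06×3.02 + (z_c − 3.49 − 9.17 − x)×3.33
The z_c×3.33 term appears on both sides and cancels. Collect the known terms of each column as K = Σ(ρt)_known − 3.33 × (depth of known layers): K_1 = 103.694 − 3.33×37.3 = −20.515; K_2 = 23.4734 − 3.33×(3.49 + 9.17) = −18.6844.
Balance: K_1 = K_2 − x×(3.33 − 2.22), so x = (K_2 − K_1)/(3.33 − 2.22) = 1.8306/1.11 = 1.65 km.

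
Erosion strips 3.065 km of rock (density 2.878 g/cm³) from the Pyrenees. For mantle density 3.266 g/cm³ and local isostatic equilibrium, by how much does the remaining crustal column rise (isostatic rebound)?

2.7 km

Unloading: uplift u = e ρ_c/ρ_m = 3.065 km × 2.878/3.266 = 2.7 km.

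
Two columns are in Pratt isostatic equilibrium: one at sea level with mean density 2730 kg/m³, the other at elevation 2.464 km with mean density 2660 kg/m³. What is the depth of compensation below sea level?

93.6 km

ρ_ref D = ρ (D + h) → D (ρ_ref − ρ) = ρ h.
D = ρ h/(ρ_ref − ρ) = 2660 × 2.464 km/(2730 − 2660) = 93.6 km.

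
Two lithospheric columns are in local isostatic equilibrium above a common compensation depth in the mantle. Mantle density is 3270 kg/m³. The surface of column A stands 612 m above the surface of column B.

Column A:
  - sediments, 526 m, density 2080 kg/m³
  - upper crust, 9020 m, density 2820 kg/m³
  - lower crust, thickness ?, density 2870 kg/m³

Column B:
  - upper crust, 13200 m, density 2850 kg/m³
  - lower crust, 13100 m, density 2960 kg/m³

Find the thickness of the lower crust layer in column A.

17300 m

Take the compensation level at the base of the deeper column (depth z_c below the surface of column A) and equate Σ ρ_i t_i down to z_c; mantle fills any gap and the z_c terms cancel.
Column A: 526×2080 + 9020×2820 + x×2870 + (z_c − 9546 − x)×3270
Column B: 612×0 + 13200×2850 + 13100×2960 + (z_c − 612 − 26300)×3270
The z_c×3270 term appears on both sides and cancels. Collect the known terms of each column as K = Σ(ρt)_known − 3270 × (depth of known layers): K_A = 26530480 − 3270×9546 = −4684940; K_B = 76396000 − 3270×(612 + 26300) = −11606240.
Balance: K_A − x×(3270 − 2870) = K_B, so x = (K_A − K_B)/(3270 − 2870) = 6921300/400 = 17300 m.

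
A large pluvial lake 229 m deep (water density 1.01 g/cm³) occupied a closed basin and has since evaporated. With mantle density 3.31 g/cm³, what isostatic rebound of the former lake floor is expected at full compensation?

u = d ρ_w/ρ_m = 229 m × 1.01/3.31 = 69.9 m.

69.9 m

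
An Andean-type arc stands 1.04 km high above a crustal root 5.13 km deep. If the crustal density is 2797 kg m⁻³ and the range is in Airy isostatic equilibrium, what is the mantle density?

3360 kg m⁻³

Airy balance: ρ_c h = (ρ_m − ρ_c) r → ρ_m = ρ_c (1 + h/r).
ρ_m = 2797 × (1 + 1.04 km/5.13 km) = 3360 kg m⁻³.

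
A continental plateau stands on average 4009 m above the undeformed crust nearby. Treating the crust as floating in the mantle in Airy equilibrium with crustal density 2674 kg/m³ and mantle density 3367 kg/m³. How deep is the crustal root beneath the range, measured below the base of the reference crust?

By Archimedes' principle applied to the lithosphere: the weight of the topography is balanced by the buoyancy of the root, ρ_c h = (ρ_m − ρ_c) r.
r = h · ρ_c / (ρ_m − ρ_c) = 4009 m × 2674 / (3367 − 2674) = 15500 m.

15500 m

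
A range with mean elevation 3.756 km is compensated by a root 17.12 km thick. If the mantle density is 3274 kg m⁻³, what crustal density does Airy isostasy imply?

2680 kg m⁻³

ρ_c h = (ρ_m − ρ_c) r → ρ_c (h + r) = ρ_m r → ρ_c = ρ_m r / (h + r).
ρ_c = 3274 × 17.12 km / (3.756 km + 17.12 km) = 2680 kg m⁻³.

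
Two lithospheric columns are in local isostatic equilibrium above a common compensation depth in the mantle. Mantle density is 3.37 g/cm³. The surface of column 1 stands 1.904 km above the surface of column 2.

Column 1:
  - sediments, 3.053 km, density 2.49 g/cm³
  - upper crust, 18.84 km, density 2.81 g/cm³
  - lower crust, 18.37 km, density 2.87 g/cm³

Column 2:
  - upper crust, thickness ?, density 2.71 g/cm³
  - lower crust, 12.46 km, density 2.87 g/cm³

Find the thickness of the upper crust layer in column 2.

14.8 km

Take the compensation level at the base of the deeper column (depth z_c below the surface of column 1) and equate Σ ρ_i t_i down to z_c; mantle fills any gap and the z_c terms cancel.
Column 1: 3.053×2.49 + 18.84×2.81 + 18.37×2.87 + (z_c − 40.263)×3.37
Column 2: 1.904×0 + x×2.71 + 12.46×2.87 + (z_c − 1.904 − 12.46 − x)×3.37
The z_c×3.37 term appears on both sides and cancels. Collect the known terms of each column as K = Σ(ρt)_known − 3.37 × (depth of known layers): K_1 = 113.26427 − 3.37×40.263 = −22.42204; K_2 = 35.7602 − 3.37×(1.904 + 12.46) = −12.64648.
Balance: K_1 = K_2 − x×(3.37 − 2.71), so x = (K_2 − K_1)/(3.37 − 2.71) = 9.77556/0.66 = 14.8 km.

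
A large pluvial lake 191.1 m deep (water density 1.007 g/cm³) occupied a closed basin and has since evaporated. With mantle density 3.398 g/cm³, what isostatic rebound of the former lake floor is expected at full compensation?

56.6 m

u = d ρ_w/ρ_m = 191.1 m × 1.007/3.398 = 56.6 m.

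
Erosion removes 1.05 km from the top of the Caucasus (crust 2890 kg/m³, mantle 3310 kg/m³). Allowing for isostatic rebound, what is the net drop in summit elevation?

Rebound u = e ρ_c/ρ_m = 1.05 km × 2890/3310 = 0.9168 km.
Net surface drop = e − u = 1.05 km − 0.9168 km = e (ρ_m − ρ_c)/ρ_m = 0.133 km.

0.133 km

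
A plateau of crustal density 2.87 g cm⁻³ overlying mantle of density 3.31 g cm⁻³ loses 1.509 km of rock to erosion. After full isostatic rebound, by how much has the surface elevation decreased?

0.201 km

Rebound u = e ρ_c/ρ_m = 1.509 km × 2.87/3.31 = 1.308 km.
Net surface drop = e − u = 1.509 km − 1.308 km = e (ρ_m − ρ_c)/ρ_m = 0.201 km.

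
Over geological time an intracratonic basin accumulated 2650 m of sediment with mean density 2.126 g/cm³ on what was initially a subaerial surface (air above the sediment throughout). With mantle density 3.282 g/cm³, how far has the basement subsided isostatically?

Subaerial load: s = t ρ_sed / ρ_m = 2650 m × 2.126/3.282 = 1720 m.

1720 m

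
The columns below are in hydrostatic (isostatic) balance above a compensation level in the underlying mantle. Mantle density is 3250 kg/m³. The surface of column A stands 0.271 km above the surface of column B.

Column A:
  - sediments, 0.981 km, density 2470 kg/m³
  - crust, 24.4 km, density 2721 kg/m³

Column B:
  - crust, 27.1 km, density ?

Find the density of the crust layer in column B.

2780 kg/m³

Take the compensation level at the base of the deeper column (depth z_c below the surface of column A) and equate Σ ρ_i t_i down to z_c; mantle fills any gap and the z_c terms cancel.
Column A: 0.981×2470 + 24.4×2721 + (z_c − 25.381)×3250
Column B: 0.271×0 + 27.1×ρ + (z_c − 0.271 − 27.1)×3250
The z_c×3250 term appears on both sides and cancels. Collect the known terms of each column as K = Σ(ρt)_known − 3250 × (depth of known layers): K_A = 68815.47 − 3250×25.381 = −13672.78; K_B = 0 − 3250×(0.271 + 27.1) = −88955.75.
Balance: K_A = K_B + 27.1×ρ, so ρ = (K_A − K_B)/27.1 = 75283/27.1 = 2780 kg/m³.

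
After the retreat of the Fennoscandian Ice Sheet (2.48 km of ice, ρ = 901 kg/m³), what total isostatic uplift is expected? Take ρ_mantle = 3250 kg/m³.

0.688 km

Removing the load lets mantle flow back in; uplift u satisfies ρ_ice t = ρ_m u.
u = t ρ_ice/ρ_m = 2.48 km × 901/3250 = 0.688 km.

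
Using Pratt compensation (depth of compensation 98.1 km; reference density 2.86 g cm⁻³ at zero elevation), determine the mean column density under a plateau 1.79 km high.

2.81 g cm⁻³

Pratt balance: ρ_ref D = ρ (D + h).
ρ = ρ_ref D/(D + h) = 2.86 × 98.1 km/(98.1 km + 1.79 km) = 2.81 g cm⁻³.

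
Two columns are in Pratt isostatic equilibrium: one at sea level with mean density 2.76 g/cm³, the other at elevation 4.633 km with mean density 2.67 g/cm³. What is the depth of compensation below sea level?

ρ_ref D = ρ (D + h) → D (ρ_ref − ρ) = ρ h.
D = ρ h/(ρ_ref − ρ) = 2.67 × 4.633 km/(2.76 − 2.67) = 137 km.

137 km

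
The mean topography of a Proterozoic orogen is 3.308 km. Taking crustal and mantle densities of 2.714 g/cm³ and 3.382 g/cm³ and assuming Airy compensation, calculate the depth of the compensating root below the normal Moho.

13.4 km

For local isostatic compensation: the weight of the topography is balanced by the buoyancy of the root, ρ_c h = (ρ_m − ρ_c) r.
r = h · ρ_c / (ρ_m − ρ_c) = 3.308 km × 2.714 / (3.382 − 2.714) = 13.4 km.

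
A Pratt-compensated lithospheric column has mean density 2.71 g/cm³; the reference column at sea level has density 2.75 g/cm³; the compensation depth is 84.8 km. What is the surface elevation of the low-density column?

1.25 km

ρ_ref D = ρ (D + h) → h = D (ρ_ref − ρ)/ρ.
h = 84.8 km × (2.75 − 2.71)/2.71 = 1.25 km.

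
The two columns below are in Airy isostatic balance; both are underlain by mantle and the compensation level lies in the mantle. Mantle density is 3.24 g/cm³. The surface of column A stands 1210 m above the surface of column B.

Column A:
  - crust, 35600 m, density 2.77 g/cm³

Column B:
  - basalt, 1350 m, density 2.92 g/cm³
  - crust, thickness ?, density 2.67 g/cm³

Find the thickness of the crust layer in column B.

21700 m

Take the compensation level at the base of the deeper column (depth z_c below the surface of column A) and equate Σ ρ_i t_i down to z_c; mantle fills any gap and the z_c terms cancel.
Column A: 35600×2.77 + (z_c − 35600)×3.24
Column B: 1210×0 + 1350×2.92 + x×2.67 + (z_c − 1210 − 1350 − x)×3.24
The z_c×3.24 term appears on both sides and cancels. Collect the known terms of each column as K = Σ(ρt)_known − 3.24 × (depth of known layers): K_A = 98612 − 3.24×35600 = −16732; K_B = 3942 − 3.24×(1210 + 1350) = −4352.4.
Balance: K_A = K_B − x×(3.24 − 2.67), so x = (K_B − K_A)/(3.24 − 2.67) = 12379.6/0.57 = 21700 m.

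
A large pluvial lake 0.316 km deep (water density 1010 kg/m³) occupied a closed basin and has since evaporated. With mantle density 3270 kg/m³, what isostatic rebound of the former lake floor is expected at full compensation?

0.0976 km

u = d ρ_w/ρ_m = 0.316 km × 1010/3270 = 0.0976 km.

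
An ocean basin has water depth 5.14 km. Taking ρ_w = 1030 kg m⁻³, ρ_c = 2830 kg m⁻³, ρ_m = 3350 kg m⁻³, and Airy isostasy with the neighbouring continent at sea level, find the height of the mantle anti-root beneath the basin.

Balancing pressure at the compensation depth: replacing crust with seawater at the top is compensated by replacing crust with mantle at the base: d (ρ_c − ρ_w) = a (ρ_m − ρ_c).
a = d (ρ_c − ρ_w)/(ρ_m − ρ_c) = 5.14 km × 1800/520 = 17.8 km.

17.8 km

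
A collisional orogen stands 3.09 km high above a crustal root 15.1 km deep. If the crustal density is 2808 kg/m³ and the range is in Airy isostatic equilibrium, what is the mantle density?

Airy balance: ρ_c h = (ρ_m − ρ_c) r → ρ_m = ρ_c (1 + h/r).
ρ_m = 2808 × (1 + 3.09 km/15.1 km) = 3380 kg/m³.

3380 kg/m³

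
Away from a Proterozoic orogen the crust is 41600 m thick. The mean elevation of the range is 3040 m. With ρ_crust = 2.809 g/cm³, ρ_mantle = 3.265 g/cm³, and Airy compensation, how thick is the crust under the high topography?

63400 m

Root depth r = h ρ_c / (ρ_m − ρ_c) = 3040 m × 2.809 / 0.456 = 18730 m.
Total thickness = T + h + r = 41600 m + 3040 m + 18730 m = 63400 m.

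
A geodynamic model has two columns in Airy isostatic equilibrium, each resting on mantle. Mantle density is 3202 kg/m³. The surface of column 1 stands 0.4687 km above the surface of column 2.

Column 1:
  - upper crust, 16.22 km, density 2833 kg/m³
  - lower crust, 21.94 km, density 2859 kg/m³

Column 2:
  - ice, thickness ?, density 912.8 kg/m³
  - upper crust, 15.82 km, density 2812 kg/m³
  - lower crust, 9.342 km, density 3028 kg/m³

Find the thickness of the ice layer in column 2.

Take the compensation level at the base of the deeper column (depth z_c below the surface of column 1) and equate Σ ρ_i t_i down to z_c; mantle fills any gap and the z_c terms cancel.
Column 1: 16.22×2833 + 21.94×2859 + (z_c − 38.16)×3202
Column 2: 0.4687×0 + x×912.8 + 15.82×2812 + 9.342×3028 + (z_c − 0.4687 − 25.162 − x)×3202
The z_c×3202 term appears on both sides and cancels. Collect the known terms of each column as K = Σ(ρt)_known − 3202 × (depth of known layers): K_1 = 108677.72 − 3202×38.16 = −13510.6; K_2 = 72773.416 − 3202×(0.4687 + 25.162) = −9296.0854.
Balance: K_1 = K_2 − x×(3202 − 912.8), so x = (K_2 − K_1)/(3202 − 912.8) = 4214.51/2289.2 = 1.84 km.

1.84 km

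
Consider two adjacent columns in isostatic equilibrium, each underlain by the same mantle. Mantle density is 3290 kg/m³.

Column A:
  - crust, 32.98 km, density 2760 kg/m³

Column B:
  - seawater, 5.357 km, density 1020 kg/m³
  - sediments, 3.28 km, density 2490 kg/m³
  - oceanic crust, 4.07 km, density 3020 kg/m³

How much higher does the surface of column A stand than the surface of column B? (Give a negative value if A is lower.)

For any compensation level in the mantle, the mantle terms cancel and isostasy reduces to e = (Σt_A − Σt_B) − (Σ(ρt)_A − Σ(ρt)_B) / ρ_m.
Σt_A = 32.98 km; Σt_B = 12.707 km; Σ(ρt)_A = 91024.8; Σ(ρt)_B = 25922.74 (in km·kg/m³).
e = (32.98 − 12.707) − (91024.8 − 25922.74) / 3290 = 0.485 km.

0.485 km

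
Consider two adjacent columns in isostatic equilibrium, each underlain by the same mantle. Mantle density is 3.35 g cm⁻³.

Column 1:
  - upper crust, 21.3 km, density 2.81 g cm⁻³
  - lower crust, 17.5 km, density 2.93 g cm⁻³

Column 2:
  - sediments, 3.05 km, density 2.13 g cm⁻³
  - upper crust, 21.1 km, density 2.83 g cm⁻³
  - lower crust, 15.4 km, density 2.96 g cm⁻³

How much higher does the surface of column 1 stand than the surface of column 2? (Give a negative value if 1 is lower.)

−0.551 km

For any compensation level in the mantle, the mantle terms cancel and isostasy reduces to e = (Σt_1 − Σt_2) − (Σ(ρt)_1 − Σ(ρt)_2) / ρ_m.
Σt_1 = 38.8 km; Σt_2 = 39.55 km; Σ(ρt)_1 = 111.128; Σ(ρt)_2 = 111.7935 (in km·g cm⁻³).
e = (38.8 − 39.55) − (111.128 − 111.7935) / 3.35 = −0.551 km.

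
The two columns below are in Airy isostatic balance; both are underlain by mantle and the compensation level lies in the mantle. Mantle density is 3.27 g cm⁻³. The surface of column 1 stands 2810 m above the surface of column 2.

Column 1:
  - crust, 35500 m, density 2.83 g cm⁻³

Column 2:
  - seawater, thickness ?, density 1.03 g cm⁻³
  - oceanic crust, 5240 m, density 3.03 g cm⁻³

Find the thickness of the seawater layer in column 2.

2310 m

Take the compensation level at the base of the deeper column (depth z_c below the surface of column 1) and equate Σ ρ_i t_i down to z_c; mantle fills any gap and the z_c terms cancel.
Column 1: 35500×2.83 + (z_c − 35500)×3.27
Column 2: 2810×0 + x×1.03 + 5240×3.03 + (z_c − 2810 − 5240 − x)×3.27
The z_c×3.27 term appears on both sides and cancels. Collect the known terms of each column as K = Σ(ρt)_known − 3.27 × (depth of known layers): K_1 = 100465 − 3.27×35500 = −15620; K_2 = 15877.2 − 3.27×(2810 + 5240) = −10446.3.
Balance: K_1 = K_2 − x×(3.27 − 1.03), so x = (K_2 − K_1)/(3.27 − 1.03) = 5173.7/2.24 = 2310 m.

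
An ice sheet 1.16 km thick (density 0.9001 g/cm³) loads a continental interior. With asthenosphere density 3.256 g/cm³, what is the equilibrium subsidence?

0.321 km

Balancing pressure at the compensation depth: the ice load ρ_ice t is balanced by mantle displaced below, ρ_m s.
s = t ρ_ice / ρ_m = 1.16 km × 0.9001/3.256 = 0.321 km.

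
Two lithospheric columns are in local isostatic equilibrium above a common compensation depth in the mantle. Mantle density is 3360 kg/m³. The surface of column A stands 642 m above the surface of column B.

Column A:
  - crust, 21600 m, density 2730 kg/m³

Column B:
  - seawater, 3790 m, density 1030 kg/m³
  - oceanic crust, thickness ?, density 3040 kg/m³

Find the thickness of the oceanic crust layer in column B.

8190 m

Take the compensation level at the base of the deeper column (depth z_c below the surface of column A) and equate Σ ρ_i t_i down to z_c; mantle fills any gap and the z_c terms cancel.
Column A: 21600×2730 + (z_c − 21600)×3360
Column B: 642×0 + 3790×1030 + x×3040 + (z_c − 642 − 3790 − x)×3360
The z_c×3360 term appears on both sides and cancels. Collect the known terms of each column as K = Σ(ρt)_known − 3360 × (depth of known layers): K_A = 58968000 − 3360×21600 = −13608000; K_B = 3903700 − 3360×(642 + 3790) = −10987820.
Balance: K_A = K_B − x×(3360 − 3040), so x = (K_B − K_A)/(3360 − 3040) = 2620180/320 = 8190 m.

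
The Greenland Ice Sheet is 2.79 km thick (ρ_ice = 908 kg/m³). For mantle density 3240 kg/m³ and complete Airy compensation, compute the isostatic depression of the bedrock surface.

0.782 km

For local isostatic compensation: the ice load ρ_ice t is balanced by mantle displaced below, ρ_m s.
s = t ρ_ice / ρ_m = 2.79 km × 908/3240 = 0.782 km.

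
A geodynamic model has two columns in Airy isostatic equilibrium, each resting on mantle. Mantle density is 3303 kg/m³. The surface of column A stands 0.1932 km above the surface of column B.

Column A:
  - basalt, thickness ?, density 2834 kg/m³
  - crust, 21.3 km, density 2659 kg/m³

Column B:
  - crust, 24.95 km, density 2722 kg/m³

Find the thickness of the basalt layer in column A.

3.02 km

Take the compensation level at the base of the deeper column (depth z_c below the surface of column A) and equate Σ ρ_i t_i down to z_c; mantle fills any gap and the z_c terms cancel.
Column A: x×2834 + 21.3×2659 + (z_c − 21.3 − x)×3303
Column B: 0.1932×0 + 24.95×2722 + (z_c − 0.1932 − 24.95)×3303
The z_c×3303 term appears on both sides and cancels. Collect the known terms of each column as K = Σ(ρt)_known − 3303 × (depth of known layers): K_A = 56636.7 − 3303×21.3 = −13717.2; K_B = 67913.9 − 3303×(0.1932 + 24.95) = −15134.0896.
Balance: K_A − x×(3303 − 2834) = K_B, so x = (K_A − K_B)/(3303 − 2834) = 1416.89/469 = 3.02 km.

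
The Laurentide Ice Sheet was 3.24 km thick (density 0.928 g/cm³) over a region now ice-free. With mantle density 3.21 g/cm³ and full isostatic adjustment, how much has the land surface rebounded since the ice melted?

0.937 km

Removing the load lets mantle flow back in; uplift u satisfies ρ_ice t = ρ_m u.
u = t ρ_ice/ρ_m = 3.24 km × 0.928/3.21 = 0.937 km.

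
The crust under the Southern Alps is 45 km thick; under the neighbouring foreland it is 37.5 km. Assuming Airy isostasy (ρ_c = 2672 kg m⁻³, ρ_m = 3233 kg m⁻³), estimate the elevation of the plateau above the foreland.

Excess crust Δ = 45 km − 37.5 km = 7.5 km, split between elevation h and root r with h + r = Δ.
Airy balance ρ_c h = (ρ_m − ρ_c) r gives r = h ρ_c/(ρ_m − ρ_c), so h (1 + ρ_c/(ρ_m − ρ_c)) = Δ, i.e. h = Δ (ρ_m − ρ_c)/ρ_m.
h = 7.5 km × 561/3233 = 1.3 km.

1.3 km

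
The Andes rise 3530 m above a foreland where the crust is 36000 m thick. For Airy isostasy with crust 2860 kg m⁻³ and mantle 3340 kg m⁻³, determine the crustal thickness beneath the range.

Root depth r = h ρ_c / (ρ_m − ρ_c) = 3530 m × 2860 / 480 = 21030 m.
Total thickness = T + h + r = 36000 m + 3530 m + 21030 m = 60600 m.

60600 m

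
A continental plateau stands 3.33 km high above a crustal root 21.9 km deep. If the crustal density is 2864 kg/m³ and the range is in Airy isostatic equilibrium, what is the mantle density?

3300 kg/m³

Airy balance: ρ_c h = (ρ_m − ρ_c) r → ρ_m = ρ_c (1 + h/r).
ρ_m = 2864 × (1 + 3.33 km/21.9 km) = 3300 kg/m³.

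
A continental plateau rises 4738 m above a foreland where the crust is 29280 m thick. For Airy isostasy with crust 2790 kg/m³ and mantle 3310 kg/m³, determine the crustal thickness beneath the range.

59400 m

Root depth r = h ρ_c / (ρ_m − ρ_c) = 4738 m × 2790 / 520 = 25420 m.
Total thickness = T + h + r = 29280 m + 4738 m + 25420 m = 59400 m.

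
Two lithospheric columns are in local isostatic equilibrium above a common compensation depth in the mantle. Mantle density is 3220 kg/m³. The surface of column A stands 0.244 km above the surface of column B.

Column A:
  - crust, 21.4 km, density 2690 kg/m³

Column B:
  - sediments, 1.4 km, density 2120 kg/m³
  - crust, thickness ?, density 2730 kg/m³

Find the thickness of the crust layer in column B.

Take the compensation level at the base of the deeper column (depth z_c below the surface of column A) and equate Σ ρ_i t_i down to z_c; mantle fills any gap and the z_c terms cancel.
Column A: 21.4×2690 + (z_c − 21.4)×3220
Column B: 0.244×0 + 1.4×2120 + x×2730 + (z_c − 0.244 − 1.4 − x)×3220
The z_c×3220 term appears on both sides and cancels. Collect the known terms of each column as K = Σ(ρt)_known − 3220 × (depth of known layers): K_A = 57566 − 3220×21.4 = −11342; K_B = 2968 − 3220×(0.244 + 1.4) = −2325.68.
Balance: K_A = K_B − x×(3220 − 2730), so x = (K_B − K_A)/(3220 − 2730) = 9016.32/490 = 18.4 km.

18.4 km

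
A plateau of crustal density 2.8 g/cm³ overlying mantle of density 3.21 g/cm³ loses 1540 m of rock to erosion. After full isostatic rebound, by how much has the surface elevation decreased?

Rebound u = e ρ_c/ρ_m = 1540 m × 2.8/3.21 = 1343 m.
Net surface drop = e − u = 1540 m − 1343 m = e (ρ_m − ρ_c)/ρ_m = 197 m.

197 m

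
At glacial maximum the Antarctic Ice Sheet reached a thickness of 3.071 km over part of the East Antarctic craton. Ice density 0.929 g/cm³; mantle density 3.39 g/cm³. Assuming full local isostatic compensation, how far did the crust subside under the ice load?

0.842 km

In Airy isostatic equilibrium: the ice load ρ_ice t is balanced by mantle displaced below, ρ_m s.
s = t ρ_ice / ρ_m = 3.071 km × 0.929/3.39 = 0.842 km.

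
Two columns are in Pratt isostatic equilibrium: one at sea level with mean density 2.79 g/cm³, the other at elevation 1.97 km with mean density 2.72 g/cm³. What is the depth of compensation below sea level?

ρ_ref D = ρ (D + h) → D (ρ_ref − ρ) = ρ h.
D = ρ h/(ρ_ref − ρ) = 2.72 × 1.97 km/(2.79 − 2.72) = 76.5 km.

76.5 km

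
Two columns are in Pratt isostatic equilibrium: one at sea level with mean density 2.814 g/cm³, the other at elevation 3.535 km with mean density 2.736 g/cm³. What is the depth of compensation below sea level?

ρ_ref D = ρ (D + h) → D (ρ_ref − ρ) = ρ h.
D = ρ h/(ρ_ref − ρ) = 2.736 × 3.535 km/(2.814 − 2.736) = 124 km.

124 km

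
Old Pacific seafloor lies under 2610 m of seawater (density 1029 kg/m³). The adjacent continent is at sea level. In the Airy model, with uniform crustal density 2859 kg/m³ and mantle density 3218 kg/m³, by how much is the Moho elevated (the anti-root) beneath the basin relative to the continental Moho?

13300 m

Isostatic balance requires: replacing crust with seawater at the top is compensated by replacing crust with mantle at the base: d (ρ_c − ρ_w) = a (ρ_m − ρ_c).
a = d (ρ_c − ρ_w)/(ρ_m − ρ_c) = 2610 m × 1830/359 = 13300 m.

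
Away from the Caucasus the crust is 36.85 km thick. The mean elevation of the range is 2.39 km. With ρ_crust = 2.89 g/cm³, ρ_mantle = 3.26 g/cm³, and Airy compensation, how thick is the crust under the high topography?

57.9 km

Root depth r = h ρ_c / (ρ_m − ρ_c) = 2.39 km × 2.89 / 0.37 = 18.67 km.
Total thickness = T + h + r = 36.85 km + 2.39 km + 18.67 km = 57.9 km.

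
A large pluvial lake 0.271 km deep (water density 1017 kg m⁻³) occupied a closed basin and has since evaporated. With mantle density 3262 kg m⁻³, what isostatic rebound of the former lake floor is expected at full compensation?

0.0845 km

u = d ρ_w/ρ_m = 0.271 km × 1017/3262 = 0.0845 km.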